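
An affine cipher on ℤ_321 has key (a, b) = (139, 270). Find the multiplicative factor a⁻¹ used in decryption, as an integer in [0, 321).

97

Run Euclid on (321, 139):
321 = 2*139 + 43
139 = 3*43 + 10
43 = 4*10 + 3
10 = 3*3 + 1
3 = 3*1 + 0
gcd = 1, so the inverse exists. Back-substitute:
1 = 10 − 3·3
1 = −3·43 + 13·10
1 = 13·139 − 42·43
1 = −42·321 + 97·139
So 139·97 ≡ 1 (mod 321).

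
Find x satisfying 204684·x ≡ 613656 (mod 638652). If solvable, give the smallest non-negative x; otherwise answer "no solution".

First find gcd(204684, 638652):
638652 = 3·204684 + 24600
204684 = 8·24600 + 7884
24600 = 3·7884 + 948
7884 = 8·948 + 300
948 = 3·300 + 48
300 = 6·48 + 12
48 = 4·12 + 0
gcd = 12 and 12 | 613656, so solutions exist. Divide through by 12: 17057x ≡ 51138 (mod 53221).
Now find 17057⁻¹ mod 53221:
53221 = 3×17057 + 2050
17057 = 8×2050 + 657
2050 = 3×657 + 79
657 = 8×79 + 25
79 = 3×25 + 4
25 = 6×4 + 1
4 = 4×1 + 0
Back-substitute:
1 = 25 − 6·4
1 = −6·79 + 19·25
1 = 19·657 − 158·79
1 = −158·2050 + 493·657
1 = 493·17057 − 4102·2050
1 = −4102·53221 + 12799·17057
So 17057⁻¹ ≡ 12799 (mod 53221).
Then x ≡ 12799·51138 ≡ 3404 (mod 53221); the smallest non-negative solution is x = 3404.

3404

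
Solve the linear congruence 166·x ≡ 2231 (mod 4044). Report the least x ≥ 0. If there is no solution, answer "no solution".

no solution

gcd(166, 4044):
4044 = 24×166 + 60
166 = 2×60 + 46
60 = 1×46 + 14
46 = 3×14 + 4
14 = 3×4 + 2
4 = 2×2 + 0
gcd = 2, but 2 ∤ 2231, so the congruence has no solution.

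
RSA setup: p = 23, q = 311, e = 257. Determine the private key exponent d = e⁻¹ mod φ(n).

φ(n) = (p−1)(q−1) = 22·310 = 6820.
Need d with 257·d ≡ 1 (mod 6820). Apply the extended Euclidean algorithm:
6820 = 26×257 + 138
257 = 1×138 + 119
138 = 1×119 + 19
119 = 6×19 + 5
19 = 3×5 + 4
5 = 1×4 + 1
4 = 4×1 + 0
Back-substitute:
1 = 5 − 4
1 = −19 + 4·5
1 = 4·119 − 25·19
1 = −25·138 + 29·119
1 = 29·257 − 54·138
1 = −54·6820 + 1433·257
So 257·1433 ≡ 1 (mod 6820), hence d = 1433.

1433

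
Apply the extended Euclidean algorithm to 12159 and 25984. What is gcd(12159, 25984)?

Apply Euclid's algorithm to 25984 and 12159:
25984 = 2×12159 + 1666
12159 = 7×1666 + 497
1666 = 3×497 + 175
497 = 2×175 + 147
175 = 1×147 + 28
147 = 5×28 + 7
28 = 4×7 + 0
gcd(12159, 25984) = 7.
Back-substituting:
7 = 147 − 5·28
7 = −5·175 + 6·147
7 = 6·497 − 17·175
7 = −17·1666 + 57·497
7 = 57·12159 − 416·1666
7 = −416·25984 + 889·12159
So 7 = (-416)·25984 + (889)·12159.

7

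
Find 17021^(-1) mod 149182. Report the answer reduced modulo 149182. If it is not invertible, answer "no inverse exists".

Run Euclid on (149182, 17021):
149182 = 8×17021 + 13014
17021 = 1×13014 + 4007
13014 = 3×4007 + 993
4007 = 4×993 + 35
993 = 28×35 + 13
35 = 2×13 + 9
13 = 1×9 + 4
9 = 2×4 + 1
4 = 4×1 + 0
The gcd is 1. Working backward:
1 = 9 − 2·4
1 = −2·13 + 3·9
1 = 3·35 − 8·13
1 = −8·993 + 227·35
1 = 227·4007 − 916·993
1 = −916·13014 + 2975·4007
1 = 2975·17021 − 3891·13014
1 = −3891·149182 + 34103·17021
So 17021·34103 ≡ 1 (mod 149182).

34103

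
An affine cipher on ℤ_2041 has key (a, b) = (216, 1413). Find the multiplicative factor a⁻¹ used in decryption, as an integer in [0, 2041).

Extended Euclidean algorithm:
2041 = 9×216 + 97
216 = 2×97 + 22
97 = 4×22 + 9
22 = 2×9 + 4
9 = 2×4 + 1
4 = 4×1 + 0
gcd = 1, so the inverse exists. Back-substitute:
1 = 9 − 2·4
1 = −2·22 + 5·9
1 = 5·97 − 22·22
1 = −22·216 + 49·97
1 = 49·2041 − 463·216
Hence 216⁻¹ ≡ -463 ≡ 1578 (mod 2041).

1578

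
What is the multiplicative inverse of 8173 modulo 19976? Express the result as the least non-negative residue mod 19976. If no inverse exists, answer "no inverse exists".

Compute gcd(8173, 19976):
19976 = 2×8173 + 3630
8173 = 2×3630 + 913
3630 = 3×913 + 891
913 = 1×891 + 22
891 = 40×22 + 11
22 = 2×11 + 0
Since gcd = 11 > 1, 8173 is not a unit mod 19976.

no inverse exists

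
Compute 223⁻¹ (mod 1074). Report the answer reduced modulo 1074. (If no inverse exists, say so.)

655

Run Euclid on (1074, 223):
1074 = 4*223 + 182
223 = 1*182 + 41
182 = 4*41 + 18
41 = 2*18 + 5
18 = 3*5 + 3
5 = 1*3 + 2
3 = 1*2 + 1
2 = 2*1 + 0
The gcd is 1. Working backward:
1 = 3 − 2
1 = −5 + 2·3
1 = 2·18 − 7·5
1 = −7·41 + 16·18
1 = 16·182 − 71·41
1 = −71·223 + 87·182
1 = 87·1074 − 419·223
Thus 223·(-419) ≡ 1 (mod 1074); reducing, -419 mod 1074 = 655.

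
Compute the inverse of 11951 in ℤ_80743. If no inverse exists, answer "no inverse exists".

69521

gcd(80743, 11951) by repeated division:
80743 = 6·11951 + 9037
11951 = 1·9037 + 2914
9037 = 3·2914 + 295
2914 = 9·295 + 259
295 = 1·259 + 36
259 = 7·36 + 7
36 = 5·7 + 1
7 = 7·1 + 0
gcd = 1, so the inverse exists. Back-substitute:
1 = 36 − 5·7
1 = −5·259 + 36·36
1 = 36·295 − 41·259
1 = −41·2914 + 405·295
1 = 405·9037 − 1256·2914
1 = −1256·11951 + 1661·9037
1 = 1661·80743 − 11222·11951
So 11951·(-11222) ≡ 1 (mod 80743), and -11222 ≡ 69521 (mod 80743).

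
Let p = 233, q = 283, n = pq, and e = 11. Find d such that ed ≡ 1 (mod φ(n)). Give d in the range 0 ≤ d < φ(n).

17843

φ(n) = (p−1)(q−1) = 232·282 = 65424.
Need d with 11·d ≡ 1 (mod 65424). Apply the extended Euclidean algorithm:
65424 = 5947*11 + 7
11 = 1*7 + 4
7 = 1*4 + 3
4 = 1*3 + 1
3 = 3*1 + 0
Back-substitute:
1 = 4 − 3
1 = −7 + 2·4
1 = 2·11 − 3·7
1 = −3·65424 + 17843·11
So 11·17843 ≡ 1 (mod 65424), hence d = 17843.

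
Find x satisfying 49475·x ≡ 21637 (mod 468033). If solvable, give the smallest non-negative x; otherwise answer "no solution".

First find gcd(49475, 468033):
468033 = 9*49475 + 22758
49475 = 2*22758 + 3959
22758 = 5*3959 + 2963
3959 = 1*2963 + 996
2963 = 2*996 + 971
996 = 1*971 + 25
971 = 38*25 + 21
25 = 1*21 + 4
21 = 5*4 + 1
4 = 4*1 + 0
gcd = 1, so a unique solution mod 468033 exists.
Back-substitute for the Bézout coefficients:
1 = 21 − 5·4
1 = −5·25 + 6·21
1 = 6·971 − 233·25
1 = −233·996 + 239·971
1 = 239·2963 − 711·996
1 = −711·3959 + 950·2963
1 = 950·22758 − 5461·3959
1 = −5461·49475 + 11872·22758
1 = 11872·468033 − 112309·49475
So 49475·(-112309) ≡ 1 (mod 468033), giving 49475⁻¹ ≡ 355724.
x ≡ 49475⁻¹·21637 ≡ 355724·21637 ≡ 465536 (mod 468033).

465536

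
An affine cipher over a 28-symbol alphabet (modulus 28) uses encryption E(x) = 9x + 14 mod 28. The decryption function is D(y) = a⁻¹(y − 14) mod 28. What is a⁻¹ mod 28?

25

Apply the Euclidean algorithm to 28 and 9:
28 = 3×9 + 1
9 = 9×1 + 0
Since gcd(9, 28) = 1, back-substitute to write 1 as a combination:
1 = 28 − 3·9
So 9·(-3) ≡ 1 (mod 28), and -3 ≡ 25 (mod 28).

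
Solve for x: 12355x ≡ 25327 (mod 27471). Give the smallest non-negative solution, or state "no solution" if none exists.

First find gcd(12355, 27471):
27471 = 2·12355 + 2761
12355 = 4·2761 + 1311
2761 = 2·1311 + 139
1311 = 9·139 + 60
139 = 2·60 + 19
60 = 3·19 + 3
19 = 6·3 + 1
3 = 3·1 + 0
gcd = 1, so a unique solution mod 27471 exists.
Back-substitute for the Bézout coefficients:
1 = 19 − 6·3
1 = −6·60 + 19·19
1 = 19·139 − 44·60
1 = −44·1311 + 415·139
1 = 415·2761 − 874·1311
1 = −874·12355 + 3911·2761
1 = 3911·27471 − 8696·12355
So 12355·(-8696) ≡ 1 (mod 27471), giving 12355⁻¹ ≡ 18775.
x ≡ 12355⁻¹·25327 ≡ 18775·25327 ≡ 18886 (mod 27471).

18886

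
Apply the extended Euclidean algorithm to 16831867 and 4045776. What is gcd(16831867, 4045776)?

Apply Euclid's algorithm to 16831867 and 4045776:
16831867 = 4*4045776 + 648763
4045776 = 6*648763 + 153198
648763 = 4*153198 + 35971
153198 = 4*35971 + 9314
35971 = 3*9314 + 8029
9314 = 1*8029 + 1285
8029 = 6*1285 + 319
1285 = 4*319 + 9
319 = 35*9 + 4
9 = 2*4 + 1
4 = 4*1 + 0
gcd(16831867, 4045776) = 1.
Back-substituting:
1 = 9 − 2·4
1 = −2·319 + 71·9
1 = 71·1285 − 286·319
1 = −286·8029 + 1787·1285
1 = 1787·9314 − 2073·8029
1 = −2073·35971 + 8006·9314
1 = 8006·153198 − 34097·35971
1 = −34097·648763 + 144394·153198
1 = 144394·4045776 − 900461·648763
1 = −900461·16831867 + 3746238·4045776
So 1 = (-900461)·16831867 + (3746238)·4045776.

1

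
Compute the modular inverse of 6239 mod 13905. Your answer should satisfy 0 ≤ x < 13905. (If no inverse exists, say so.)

Apply the Euclidean algorithm to 13905 and 6239:
13905 = 2×6239 + 1427
6239 = 4×1427 + 531
1427 = 2×531 + 365
531 = 1×365 + 166
365 = 2×166 + 33
166 = 5×33 + 1
33 = 33×1 + 0
gcd = 1, so the inverse exists. Back-substitute:
1 = 166 − 5·33
1 = −5·365 + 11·166
1 = 11·531 − 16·365
1 = −16·1427 + 43·531
1 = 43·6239 − 188·1427
1 = −188·13905 + 419·6239
So 6239·419 ≡ 1 (mod 13905).

419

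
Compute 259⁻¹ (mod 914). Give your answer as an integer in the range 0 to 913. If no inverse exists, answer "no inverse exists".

Run Euclid on (914, 259):
914 = 3*259 + 137
259 = 1*137 + 122
137 = 1*122 + 15
122 = 8*15 + 2
15 = 7*2 + 1
2 = 2*1 + 0
The gcd is 1. Working backward:
1 = 15 − 7·2
1 = −7·122 + 57·15
1 = 57·137 − 64·122
1 = −64·259 + 121·137
1 = 121·914 − 427·259
So 259·(-427) ≡ 1 (mod 914), and -427 ≡ 487 (mod 914).

487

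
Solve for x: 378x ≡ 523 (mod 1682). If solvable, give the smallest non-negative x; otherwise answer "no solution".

gcd(378, 1682):
1682 = 4·378 + 170
378 = 2·170 + 38
170 = 4·38 + 18
38 = 2·18 + 2
18 = 9·2 + 0
gcd = 2, but 2 ∤ 523, so the congruence has no solution.

no solution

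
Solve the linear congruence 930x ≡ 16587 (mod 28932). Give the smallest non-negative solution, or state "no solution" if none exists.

gcd(930, 28932):
28932 = 31×930 + 102
930 = 9×102 + 12
102 = 8×12 + 6
12 = 2×6 + 0
gcd = 6, but 6 ∤ 16587, so the congruence has no solution.

no solution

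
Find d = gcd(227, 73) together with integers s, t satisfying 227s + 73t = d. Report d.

Repeated division:
227 = 3×73 + 8
73 = 9×8 + 1
8 = 8×1 + 0
gcd(227, 73) = 1.
Working backward:
1 = 73 − 9·8
1 = −9·227 + 28·73
So 1 = (-9)·227 + (28)·73.

1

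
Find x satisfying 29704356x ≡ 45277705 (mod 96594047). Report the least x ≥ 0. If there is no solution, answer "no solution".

First find gcd(29704356, 96594047):
96594047 = 3·29704356 + 7480979
29704356 = 3·7480979 + 7261419
7480979 = 1·7261419 + 219560
7261419 = 33·219560 + 15939
219560 = 13·15939 + 12353
15939 = 1·12353 + 3586
12353 = 3·3586 + 1595
3586 = 2·1595 + 396
1595 = 4·396 + 11
396 = 36·11 + 0
gcd = 11 and 11 | 45277705, so solutions exist. Divide through by 11: 2700396x ≡ 4116155 (mod 8781277).
Now find 2700396⁻¹ mod 8781277:
8781277 = 3×2700396 + 680089
2700396 = 3×680089 + 660129
680089 = 1×660129 + 19960
660129 = 33×19960 + 1449
19960 = 13×1449 + 1123
1449 = 1×1123 + 326
1123 = 3×326 + 145
326 = 2×145 + 36
145 = 4×36 + 1
36 = 36×1 + 0
Back-substitute:
1 = 145 − 4·36
1 = −4·326 + 9·145
1 = 9·1123 − 31·326
1 = −31·1449 + 40·1123
1 = 40·19960 − 551·1449
1 = −551·660129 + 18223·19960
1 = 18223·680089 − 18774·660129
1 = −18774·2700396 + 74545·680089
1 = 74545·8781277 − 242409·2700396
So 2700396·(-242409) ≡ 1 (mod 8781277), i.e. 2700396⁻¹ ≡ 8538868.
Then x ≡ 8538868·4116155 ≡ 5925561 (mod 8781277); the smallest non-negative solution is x = 5925561.

5925561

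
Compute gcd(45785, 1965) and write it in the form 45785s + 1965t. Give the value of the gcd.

Euclidean algorithm:
45785 = 23*1965 + 590
1965 = 3*590 + 195
590 = 3*195 + 5
195 = 39*5 + 0
gcd(45785, 1965) = 5.
Working backward:
5 = 590 − 3·195
5 = −3·1965 + 10·590
5 = 10·45785 − 233·1965
So 5 = (10)·45785 + (-233)·1965.

5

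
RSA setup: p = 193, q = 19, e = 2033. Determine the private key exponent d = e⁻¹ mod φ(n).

17

φ(n) = (p−1)(q−1) = 192·18 = 3456.
Need d with 2033·d ≡ 1 (mod 3456). Apply the extended Euclidean algorithm:
3456 = 1×2033 + 1423
2033 = 1×1423 + 610
1423 = 2×610 + 203
610 = 3×203 + 1
203 = 203×1 + 0
Back-substitute:
1 = 610 − 3·203
1 = −3·1423 + 7·610
1 = 7·2033 − 10·1423
1 = −10·3456 + 17·2033
So 2033·17 ≡ 1 (mod 3456), hence d = 17.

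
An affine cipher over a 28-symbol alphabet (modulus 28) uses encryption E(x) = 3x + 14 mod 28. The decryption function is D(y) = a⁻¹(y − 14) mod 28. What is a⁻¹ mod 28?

19

Extended Euclidean algorithm:
28 = 9·3 + 1
3 = 3·1 + 0
Since gcd(3, 28) = 1, back-substitute to write 1 as a combination:
1 = 28 − 9·3
So 3·(-9) ≡ 1 (mod 28), and -9 ≡ 19 (mod 28).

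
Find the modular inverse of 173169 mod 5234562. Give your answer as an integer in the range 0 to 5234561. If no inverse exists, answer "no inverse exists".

no inverse exists

Compute gcd(173169, 5234562):
5234562 = 30×173169 + 39492
173169 = 4×39492 + 15201
39492 = 2×15201 + 9090
15201 = 1×9090 + 6111
9090 = 1×6111 + 2979
6111 = 2×2979 + 153
2979 = 19×153 + 72
153 = 2×72 + 9
72 = 8×9 + 0
Since gcd = 9 > 1, 173169 is not a unit mod 5234562.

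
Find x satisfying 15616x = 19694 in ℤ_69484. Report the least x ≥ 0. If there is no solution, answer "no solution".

no solution

gcd(15616, 69484):
69484 = 4×15616 + 7020
15616 = 2×7020 + 1576
7020 = 4×1576 + 716
1576 = 2×716 + 144
716 = 4×144 + 140
144 = 1×140 + 4
140 = 35×4 + 0
gcd = 4, but 4 ∤ 19694, so the congruence has no solution.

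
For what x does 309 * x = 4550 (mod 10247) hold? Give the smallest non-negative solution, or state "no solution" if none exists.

7244

First find gcd(309, 10247):
10247 = 33×309 + 50
309 = 6×50 + 9
50 = 5×9 + 5
9 = 1×5 + 4
5 = 1×4 + 1
4 = 4×1 + 0
gcd = 1, so a unique solution mod 10247 exists.
Back-substitute for the Bézout coefficients:
1 = 5 − 4
1 = −9 + 2·5
1 = 2·50 − 11·9
1 = −11·309 + 68·50
1 = 68·10247 − 2255·309
So 309·(-2255) ≡ 1 (mod 10247), giving 309⁻¹ ≡ 7992.
x ≡ 309⁻¹·4550 ≡ 7992·4550 ≡ 7244 (mod 10247).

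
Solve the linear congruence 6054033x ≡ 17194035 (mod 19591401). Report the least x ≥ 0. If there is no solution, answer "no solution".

First find gcd(6054033, 19591401):
19591401 = 3*6054033 + 1429302
6054033 = 4*1429302 + 336825
1429302 = 4*336825 + 82002
336825 = 4*82002 + 8817
82002 = 9*8817 + 2649
8817 = 3*2649 + 870
2649 = 3*870 + 39
870 = 22*39 + 12
39 = 3*12 + 3
12 = 4*3 + 0
gcd = 3 and 3 | 17194035, so solutions exist. Divide through by 3: 2018011x ≡ 5731345 (mod 6530467).
Now find 2018011⁻¹ mod 6530467:
6530467 = 3*2018011 + 476434
2018011 = 4*476434 + 112275
476434 = 4*112275 + 27334
112275 = 4*27334 + 2939
27334 = 9*2939 + 883
2939 = 3*883 + 290
883 = 3*290 + 13
290 = 22*13 + 4
13 = 3*4 + 1
4 = 4*1 + 0
Back-substitute:
1 = 13 − 3·4
1 = −3·290 + 67·13
1 = 67·883 − 204·290
1 = −204·2939 + 679·883
1 = 679·27334 − 6315·2939
1 = −6315·112275 + 25939·27334
1 = 25939·476434 − 110071·112275
1 = −110071·2018011 + 466223·476434
1 = 466223·6530467 − 1508740·2018011
So 2018011·(-1508740) ≡ 1 (mod 6530467), i.e. 2018011⁻¹ ≡ 5021727.
Then x ≡ 5021727·5731345 ≡ 5978273 (mod 6530467); the smallest non-negative solution is x = 5978273.

5978273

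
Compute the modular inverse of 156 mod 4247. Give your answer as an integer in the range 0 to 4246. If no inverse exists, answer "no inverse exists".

Run Euclid on (4247, 156):
4247 = 27*156 + 35
156 = 4*35 + 16
35 = 2*16 + 3
16 = 5*3 + 1
3 = 3*1 + 0
Since gcd(156, 4247) = 1, back-substitute to write 1 as a combination:
1 = 16 − 5·3
1 = −5·35 + 11·16
1 = 11·156 − 49·35
1 = −49·4247 + 1334·156
So 156·1334 ≡ 1 (mod 4247).

1334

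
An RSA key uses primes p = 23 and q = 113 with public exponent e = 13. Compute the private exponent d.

2085

φ(n) = (p−1)(q−1) = 22·112 = 2464.
Need d with 13·d ≡ 1 (mod 2464). Apply the extended Euclidean algorithm:
2464 = 189*13 + 7
13 = 1*7 + 6
7 = 1*6 + 1
6 = 6*1 + 0
Back-substitute:
1 = 7 − 6
1 = −13 + 2·7
1 = 2·2464 − 379·13
So 13·(-379) ≡ 1 (mod 2464), hence d ≡ -379 ≡ 2085 (mod 2464).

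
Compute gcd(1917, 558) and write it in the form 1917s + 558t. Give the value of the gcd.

9

Repeated division:
1917 = 3·558 + 243
558 = 2·243 + 72
243 = 3·72 + 27
72 = 2·27 + 18
27 = 1·18 + 9
18 = 2·9 + 0
gcd(1917, 558) = 9.
Express as a combination:
9 = 27 − 18
9 = −72 + 3·27
9 = 3·243 − 10·72
9 = −10·558 + 23·243
9 = 23·1917 − 79·558
So 9 = (23)·1917 + (-79)·558.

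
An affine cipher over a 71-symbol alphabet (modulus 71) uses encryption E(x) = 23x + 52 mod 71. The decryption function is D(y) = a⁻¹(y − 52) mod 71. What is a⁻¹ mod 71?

34

Extended Euclidean algorithm:
71 = 3·23 + 2
23 = 11·2 + 1
2 = 2·1 + 0
The gcd is 1. Working backward:
1 = 23 − 11·2
1 = −11·71 + 34·23
So 23·34 ≡ 1 (mod 71).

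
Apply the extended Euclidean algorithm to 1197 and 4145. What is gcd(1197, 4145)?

1

Repeated division:
4145 = 3·1197 + 554
1197 = 2·554 + 89
554 = 6·89 + 20
89 = 4·20 + 9
20 = 2·9 + 2
9 = 4·2 + 1
2 = 2·1 + 0
gcd(1197, 4145) = 1.
Back-substituting:
1 = 9 − 4·2
1 = −4·20 + 9·9
1 = 9·89 − 40·20
1 = −40·554 + 249·89
1 = 249·1197 − 538·554
1 = −538·4145 + 1863·1197
So 1 = (-538)·4145 + (1863)·1197.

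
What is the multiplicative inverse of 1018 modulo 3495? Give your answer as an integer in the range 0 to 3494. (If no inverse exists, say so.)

2647

gcd(3495, 1018) by repeated division:
3495 = 3*1018 + 441
1018 = 2*441 + 136
441 = 3*136 + 33
136 = 4*33 + 4
33 = 8*4 + 1
4 = 4*1 + 0
gcd = 1, so the inverse exists. Back-substitute:
1 = 33 − 8·4
1 = −8·136 + 33·33
1 = 33·441 − 107·136
1 = −107·1018 + 247·441
1 = 247·3495 − 848·1018
Thus 1018·(-848) ≡ 1 (mod 3495); reducing, -848 mod 3495 = 2647.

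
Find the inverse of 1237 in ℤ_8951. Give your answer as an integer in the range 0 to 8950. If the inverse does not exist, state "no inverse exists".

gcd(8951, 1237) by repeated division:
8951 = 7·1237 + 292
1237 = 4·292 + 69
292 = 4·69 + 16
69 = 4·16 + 5
16 = 3·5 + 1
5 = 5·1 + 0
gcd = 1, so the inverse exists. Back-substitute:
1 = 16 − 3·5
1 = −3·69 + 13·16
1 = 13·292 − 55·69
1 = −55·1237 + 233·292
1 = 233·8951 − 1686·1237
So 1237·(-1686) ≡ 1 (mod 8951), and -1686 ≡ 7265 (mod 8951).

7265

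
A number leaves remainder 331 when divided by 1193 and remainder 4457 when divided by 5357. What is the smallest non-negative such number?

Write x = 331 + 1193·k. Then 1193·k ≡ 4457 − 331 ≡ 4126 (mod 5357).
Need 1193⁻¹ mod 5357. Extended Euclid on (5357, 1193):
5357 = 4*1193 + 585
1193 = 2*585 + 23
585 = 25*23 + 10
23 = 2*10 + 3
10 = 3*3 + 1
3 = 3*1 + 0
Back-substitute:
1 = 10 − 3·3
1 = −3·23 + 7·10
1 = 7·585 − 178·23
1 = −178·1193 + 363·585
1 = 363·5357 − 1630·1193
1193⁻¹ ≡ 3727 (mod 5357), so k ≡ 3727·4126 ≡ 3012 (mod 5357).
x = 331 + 1193·3012 = 3593647.

3593647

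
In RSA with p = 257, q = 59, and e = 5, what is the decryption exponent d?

φ(n) = (p−1)(q−1) = 256·58 = 14848.
Need d with 5·d ≡ 1 (mod 14848). Apply the extended Euclidean algorithm:
14848 = 2969×5 + 3
5 = 1×3 + 2
3 = 1×2 + 1
2 = 2×1 + 0
Back-substitute:
1 = 3 − 2
1 = −5 + 2·3
1 = 2·14848 − 5939·5
So 5·(-5939) ≡ 1 (mod 14848), hence d ≡ -5939 ≡ 8909 (mod 14848).

8909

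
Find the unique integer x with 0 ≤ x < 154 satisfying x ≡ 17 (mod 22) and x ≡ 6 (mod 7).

Write x = 17 + 22·k. Then 22·k ≡ 6 − 17 ≡ 3 (mod 7).
Need 22⁻¹ mod 7. Extended Euclid on (7, 1):
7 = 7*1 + 0
22⁻¹ ≡ 1 (mod 7), so k ≡ 1·3 ≡ 3 (mod 7).
x = 17 + 22·3 = 83.

83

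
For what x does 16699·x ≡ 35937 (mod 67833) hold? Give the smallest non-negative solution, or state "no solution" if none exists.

First find gcd(16699, 67833):
67833 = 4×16699 + 1037
16699 = 16×1037 + 107
1037 = 9×107 + 74
107 = 1×74 + 33
74 = 2×33 + 8
33 = 4×8 + 1
8 = 8×1 + 0
gcd = 1, so a unique solution mod 67833 exists.
Back-substitute for the Bézout coefficients:
1 = 33 − 4·8
1 = −4·74 + 9·33
1 = 9·107 − 13·74
1 = −13·1037 + 126·107
1 = 126·16699 − 2029·1037
1 = −2029·67833 + 8242·16699
So 16699·(8242) ≡ 1 (mod 67833), giving 16699⁻¹ ≡ 8242.
x ≡ 16699⁻¹·35937 ≡ 8242·35937 ≡ 33876 (mod 67833).

33876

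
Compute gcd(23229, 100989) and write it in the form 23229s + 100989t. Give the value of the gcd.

9

Repeated division:
100989 = 4×23229 + 8073
23229 = 2×8073 + 7083
8073 = 1×7083 + 990
7083 = 7×990 + 153
990 = 6×153 + 72
153 = 2×72 + 9
72 = 8×9 + 0
gcd(23229, 100989) = 9.
Back-substituting:
9 = 153 − 2·72
9 = −2·990 + 13·153
9 = 13·7083 − 93·990
9 = −93·8073 + 106·7083
9 = 106·23229 − 305·8073
9 = −305·100989 + 1326·23229
So 9 = (-305)·100989 + (1326)·23229.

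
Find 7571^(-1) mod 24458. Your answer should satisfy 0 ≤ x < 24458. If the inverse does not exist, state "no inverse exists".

7863

Apply the Euclidean algorithm to 24458 and 7571:
24458 = 3·7571 + 1745
7571 = 4·1745 + 591
1745 = 2·591 + 563
591 = 1·563 + 28
563 = 20·28 + 3
28 = 9·3 + 1
3 = 3·1 + 0
The gcd is 1. Working backward:
1 = 28 − 9·3
1 = −9·563 + 181·28
1 = 181·591 − 190·563
1 = −190·1745 + 561·591
1 = 561·7571 − 2434·1745
1 = −2434·24458 + 7863·7571
So 7571·7863 ≡ 1 (mod 24458).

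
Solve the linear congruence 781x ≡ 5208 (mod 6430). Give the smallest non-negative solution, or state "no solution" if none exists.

First find gcd(781, 6430):
6430 = 8*781 + 182
781 = 4*182 + 53
182 = 3*53 + 23
53 = 2*23 + 7
23 = 3*7 + 2
7 = 3*2 + 1
2 = 2*1 + 0
gcd = 1, so a unique solution mod 6430 exists.
Back-substitute for the Bézout coefficients:
1 = 7 − 3·2
1 = −3·23 + 10·7
1 = 10·53 − 23·23
1 = −23·182 + 79·53
1 = 79·781 − 339·182
1 = −339·6430 + 2791·781
So 781·(2791) ≡ 1 (mod 6430), giving 781⁻¹ ≡ 2791.
x ≡ 781⁻¹·5208 ≡ 2791·5208 ≡ 3728 (mod 6430).

3728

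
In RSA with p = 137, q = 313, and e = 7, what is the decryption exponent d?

φ(n) = (p−1)(q−1) = 136·312 = 42432.
Need d with 7·d ≡ 1 (mod 42432). Apply the extended Euclidean algorithm:
42432 = 6061*7 + 5
7 = 1*5 + 2
5 = 2*2 + 1
2 = 2*1 + 0
Back-substitute:
1 = 5 − 2·2
1 = −2·7 + 3·5
1 = 3·42432 − 18185·7
So 7·(-18185) ≡ 1 (mod 42432), hence d ≡ -18185 ≡ 24247 (mod 42432).

24247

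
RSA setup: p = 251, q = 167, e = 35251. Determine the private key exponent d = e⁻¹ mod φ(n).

9251

φ(n) = (p−1)(q−1) = 250·166 = 41500.
Need d with 35251·d ≡ 1 (mod 41500). Apply the extended Euclidean algorithm:
41500 = 1×35251 + 6249
35251 = 5×6249 + 4006
6249 = 1×4006 + 2243
4006 = 1×2243 + 1763
2243 = 1×1763 + 480
1763 = 3×480 + 323
480 = 1×323 + 157
323 = 2×157 + 9
157 = 17×9 + 4
9 = 2×4 + 1
4 = 4×1 + 0
Back-substitute:
1 = 9 − 2·4
1 = −2·157 + 35·9
1 = 35·323 − 72·157
1 = −72·480 + 107·323
1 = 107·1763 − 393·480
1 = −393·2243 + 500·1763
1 = 500·4006 − 893·2243
1 = −893·6249 + 1393·4006
1 = 1393·35251 − 7858·6249
1 = −7858·41500 + 9251·35251
So 35251·9251 ≡ 1 (mod 41500), hence d = 9251.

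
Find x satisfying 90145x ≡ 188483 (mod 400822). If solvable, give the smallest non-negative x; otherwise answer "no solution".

First find gcd(90145, 400822):
400822 = 4×90145 + 40242
90145 = 2×40242 + 9661
40242 = 4×9661 + 1598
9661 = 6×1598 + 73
1598 = 21×73 + 65
73 = 1×65 + 8
65 = 8×8 + 1
8 = 8×1 + 0
gcd = 1, so a unique solution mod 400822 exists.
Back-substitute for the Bézout coefficients:
1 = 65 − 8·8
1 = −8·73 + 9·65
1 = 9·1598 − 197·73
1 = −197·9661 + 1191·1598
1 = 1191·40242 − 4961·9661
1 = −4961·90145 + 11113·40242
1 = 11113·400822 − 49413·90145
So 90145·(-49413) ≡ 1 (mod 400822), giving 90145⁻¹ ≡ 351409.
x ≡ 90145⁻¹·188483 ≡ 351409·188483 ≡ 390335 (mod 400822).

390335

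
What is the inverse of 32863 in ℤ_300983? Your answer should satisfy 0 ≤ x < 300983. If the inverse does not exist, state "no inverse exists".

gcd(300983, 32863) by repeated division:
300983 = 9·32863 + 5216
32863 = 6·5216 + 1567
5216 = 3·1567 + 515
1567 = 3·515 + 22
515 = 23·22 + 9
22 = 2·9 + 4
9 = 2·4 + 1
4 = 4·1 + 0
gcd = 1, so the inverse exists. Back-substitute:
1 = 9 − 2·4
1 = −2·22 + 5·9
1 = 5·515 − 117·22
1 = −117·1567 + 356·515
1 = 356·5216 − 1185·1567
1 = −1185·32863 + 7466·5216
1 = 7466·300983 − 68379·32863
So 32863·(-68379) ≡ 1 (mod 300983), and -68379 ≡ 232604 (mod 300983).

232604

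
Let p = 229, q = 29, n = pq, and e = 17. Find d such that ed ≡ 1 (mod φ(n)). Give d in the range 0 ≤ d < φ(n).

φ(n) = (p−1)(q−1) = 228·28 = 6384.
Need d with 17·d ≡ 1 (mod 6384). Apply the extended Euclidean algorithm:
6384 = 375*17 + 9
17 = 1*9 + 8
9 = 1*8 + 1
8 = 8*1 + 0
Back-substitute:
1 = 9 − 8
1 = −17 + 2·9
1 = 2·6384 − 751·17
So 17·(-751) ≡ 1 (mod 6384), hence d ≡ -751 ≡ 5633 (mod 6384).

5633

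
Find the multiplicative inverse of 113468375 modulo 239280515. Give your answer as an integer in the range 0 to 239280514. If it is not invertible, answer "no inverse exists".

Euclidean algorithm on 239280515, 113468375:
239280515 = 2×113468375 + 12343765
113468375 = 9×12343765 + 2374490
12343765 = 5×2374490 + 471315
2374490 = 5×471315 + 17915
471315 = 26×17915 + 5525
17915 = 3×5525 + 1340
5525 = 4×1340 + 165
1340 = 8×165 + 20
165 = 8×20 + 5
20 = 4×5 + 0
The gcd is 5, not 1, hence no inverse exists.

no inverse exists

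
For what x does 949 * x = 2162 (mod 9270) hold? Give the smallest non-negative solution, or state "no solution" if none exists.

1868

First find gcd(949, 9270):
9270 = 9×949 + 729
949 = 1×729 + 220
729 = 3×220 + 69
220 = 3×69 + 13
69 = 5×13 + 4
13 = 3×4 + 1
4 = 4×1 + 0
gcd = 1, so a unique solution mod 9270 exists.
Back-substitute for the Bézout coefficients:
1 = 13 − 3·4
1 = −3·69 + 16·13
1 = 16·220 − 51·69
1 = −51·729 + 169·220
1 = 169·949 − 220·729
1 = −220·9270 + 2149·949
So 949·(2149) ≡ 1 (mod 9270), giving 949⁻¹ ≡ 2149.
x ≡ 949⁻¹·2162 ≡ 2149·2162 ≡ 1868 (mod 9270).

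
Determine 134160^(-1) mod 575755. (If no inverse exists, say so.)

no inverse exists

Euclidean algorithm on 575755, 134160:
575755 = 4·134160 + 39115
134160 = 3·39115 + 16815
39115 = 2·16815 + 5485
16815 = 3·5485 + 360
5485 = 15·360 + 85
360 = 4·85 + 20
85 = 4·20 + 5
20 = 4·5 + 0
Since gcd = 5 > 1, 134160 is not a unit mod 575755.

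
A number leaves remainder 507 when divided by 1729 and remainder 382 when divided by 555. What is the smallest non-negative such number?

Write x = 507 + 1729·k. Then 1729·k ≡ 382 − 507 ≡ 430 (mod 555).
Need 1729⁻¹ mod 555. Extended Euclid on (555, 64):
555 = 8·64 + 43
64 = 1·43 + 21
43 = 2·21 + 1
21 = 21·1 + 0
Back-substitute:
1 = 43 − 2·21
1 = −2·64 + 3·43
1 = 3·555 − 26·64
1729⁻¹ ≡ 529 (mod 555), so k ≡ 529·430 ≡ 475 (mod 555).
x = 507 + 1729·475 = 821782.

821782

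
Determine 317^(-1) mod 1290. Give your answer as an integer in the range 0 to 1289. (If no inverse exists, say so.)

293

Extended Euclidean algorithm:
1290 = 4·317 + 22
317 = 14·22 + 9
22 = 2·9 + 4
9 = 2·4 + 1
4 = 4·1 + 0
Since gcd(317, 1290) = 1, back-substitute to write 1 as a combination:
1 = 9 − 2·4
1 = −2·22 + 5·9
1 = 5·317 − 72·22
1 = −72·1290 + 293·317
So 317·293 ≡ 1 (mod 1290).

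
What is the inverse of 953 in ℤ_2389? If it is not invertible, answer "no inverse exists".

1286

Extended Euclidean algorithm:
2389 = 2×953 + 483
953 = 1×483 + 470
483 = 1×470 + 13
470 = 36×13 + 2
13 = 6×2 + 1
2 = 2×1 + 0
The gcd is 1. Working backward:
1 = 13 − 6·2
1 = −6·470 + 217·13
1 = 217·483 − 223·470
1 = −223·953 + 440·483
1 = 440·2389 − 1103·953
Thus 953·(-1103) ≡ 1 (mod 2389); reducing, -1103 mod 2389 = 1286.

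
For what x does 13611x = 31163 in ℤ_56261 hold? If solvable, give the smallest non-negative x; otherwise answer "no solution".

First find gcd(13611, 56261):
56261 = 4×13611 + 1817
13611 = 7×1817 + 892
1817 = 2×892 + 33
892 = 27×33 + 1
33 = 33×1 + 0
gcd = 1, so a unique solution mod 56261 exists.
Back-substitute for the Bézout coefficients:
1 = 892 − 27·33
1 = −27·1817 + 55·892
1 = 55·13611 − 412·1817
1 = −412·56261 + 1703·13611
So 13611·(1703) ≡ 1 (mod 56261), giving 13611⁻¹ ≡ 1703.
x ≡ 13611⁻¹·31163 ≡ 1703·31163 ≡ 16466 (mod 56261).

16466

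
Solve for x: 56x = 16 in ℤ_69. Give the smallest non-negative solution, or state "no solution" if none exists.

20

First find gcd(56, 69):
69 = 1·56 + 13
56 = 4·13 + 4
13 = 3·4 + 1
4 = 4·1 + 0
gcd = 1, so a unique solution mod 69 exists.
Back-substitute for the Bézout coefficients:
1 = 13 − 3·4
1 = −3·56 + 13·13
1 = 13·69 − 16·56
So 56·(-16) ≡ 1 (mod 69), giving 56⁻¹ ≡ 53.
x ≡ 56⁻¹·16 ≡ 53·16 ≡ 20 (mod 69).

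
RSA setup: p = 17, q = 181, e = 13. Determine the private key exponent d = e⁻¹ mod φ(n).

2437

φ(n) = (p−1)(q−1) = 16·180 = 2880.
Need d with 13·d ≡ 1 (mod 2880). Apply the extended Euclidean algorithm:
2880 = 221·13 + 7
13 = 1·7 + 6
7 = 1·6 + 1
6 = 6·1 + 0
Back-substitute:
1 = 7 − 6
1 = −13 + 2·7
1 = 2·2880 − 443·13
So 13·(-443) ≡ 1 (mod 2880), hence d ≡ -443 ≡ 2437 (mod 2880).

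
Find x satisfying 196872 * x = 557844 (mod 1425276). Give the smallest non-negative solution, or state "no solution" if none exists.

78082

First find gcd(196872, 1425276):
1425276 = 7×196872 + 47172
196872 = 4×47172 + 8184
47172 = 5×8184 + 6252
8184 = 1×6252 + 1932
6252 = 3×1932 + 456
1932 = 4×456 + 108
456 = 4×108 + 24
108 = 4×24 + 12
24 = 2×12 + 0
gcd = 12 and 12 | 557844, so solutions exist. Divide through by 12: 16406x ≡ 46487 (mod 118773).
Now find 16406⁻¹ mod 118773:
118773 = 7×16406 + 3931
16406 = 4×3931 + 682
3931 = 5×682 + 521
682 = 1×521 + 161
521 = 3×161 + 38
161 = 4×38 + 9
38 = 4×9 + 2
9 = 4×2 + 1
2 = 2×1 + 0
Back-substitute:
1 = 9 − 4·2
1 = −4·38 + 17·9
1 = 17·161 − 72·38
1 = −72·521 + 233·161
1 = 233·682 − 305·521
1 = −305·3931 + 1758·682
1 = 1758·16406 − 7337·3931
1 = −7337·118773 + 53117·16406
So 16406⁻¹ ≡ 53117 (mod 118773).
Then x ≡ 53117·46487 ≡ 78082 (mod 118773); the smallest non-negative solution is x = 78082.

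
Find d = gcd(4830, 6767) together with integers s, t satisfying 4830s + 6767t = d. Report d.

1

Euclidean algorithm:
6767 = 1·4830 + 1937
4830 = 2·1937 + 956
1937 = 2·956 + 25
956 = 38·25 + 6
25 = 4·6 + 1
6 = 6·1 + 0
gcd(4830, 6767) = 1.
Working backward:
1 = 25 − 4·6
1 = −4·956 + 153·25
1 = 153·1937 − 310·956
1 = −310·4830 + 773·1937
1 = 773·6767 − 1083·4830
So 1 = (773)·6767 + (-1083)·4830.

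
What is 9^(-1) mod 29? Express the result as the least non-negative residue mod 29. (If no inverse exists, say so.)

13

Run Euclid on (29, 9):
29 = 3·9 + 2
9 = 4·2 + 1
2 = 2·1 + 0
The gcd is 1. Working backward:
1 = 9 − 4·2
1 = −4·29 + 13·9
So 9·13 ≡ 1 (mod 29).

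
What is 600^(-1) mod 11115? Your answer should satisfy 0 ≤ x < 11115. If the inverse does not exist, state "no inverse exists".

Compute gcd(600, 11115):
11115 = 18×600 + 315
600 = 1×315 + 285
315 = 1×285 + 30
285 = 9×30 + 15
30 = 2×15 + 0
The gcd is 15, not 1, hence no inverse exists.

no inverse exists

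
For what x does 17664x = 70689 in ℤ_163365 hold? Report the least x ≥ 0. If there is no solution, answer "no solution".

First find gcd(17664, 163365):
163365 = 9·17664 + 4389
17664 = 4·4389 + 108
4389 = 40·108 + 69
108 = 1·69 + 39
69 = 1·39 + 30
39 = 1·30 + 9
30 = 3·9 + 3
9 = 3·3 + 0
gcd = 3 and 3 | 70689, so solutions exist. Divide through by 3: 5888x ≡ 23563 (mod 54455).
Now find 5888⁻¹ mod 54455:
54455 = 9*5888 + 1463
5888 = 4*1463 + 36
1463 = 40*36 + 23
36 = 1*23 + 13
23 = 1*13 + 10
13 = 1*10 + 3
10 = 3*3 + 1
3 = 3*1 + 0
Back-substitute:
1 = 10 − 3·3
1 = −3·13 + 4·10
1 = 4·23 − 7·13
1 = −7·36 + 11·23
1 = 11·1463 − 447·36
1 = −447·5888 + 1799·1463
1 = 1799·54455 − 16638·5888
So 5888·(-16638) ≡ 1 (mod 54455), i.e. 5888⁻¹ ≡ 37817.
Then x ≡ 37817·23563 ≡ 34806 (mod 54455); the smallest non-negative solution is x = 34806.

34806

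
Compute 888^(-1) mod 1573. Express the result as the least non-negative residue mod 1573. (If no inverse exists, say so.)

62

Extended Euclidean algorithm:
1573 = 1·888 + 685
888 = 1·685 + 203
685 = 3·203 + 76
203 = 2·76 + 51
76 = 1·51 + 25
51 = 2·25 + 1
25 = 25·1 + 0
gcd = 1, so the inverse exists. Back-substitute:
1 = 51 − 2·25
1 = −2·76 + 3·51
1 = 3·203 − 8·76
1 = −8·685 + 27·203
1 = 27·888 − 35·685
1 = −35·1573 + 62·888
So 888·62 ≡ 1 (mod 1573).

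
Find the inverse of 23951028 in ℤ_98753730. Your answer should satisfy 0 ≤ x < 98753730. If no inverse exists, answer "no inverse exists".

no inverse exists

Euclidean algorithm on 98753730, 23951028:
98753730 = 4×23951028 + 2949618
23951028 = 8×2949618 + 354084
2949618 = 8×354084 + 116946
354084 = 3×116946 + 3246
116946 = 36×3246 + 90
3246 = 36×90 + 6
90 = 15×6 + 0
The gcd is 6, not 1, hence no inverse exists.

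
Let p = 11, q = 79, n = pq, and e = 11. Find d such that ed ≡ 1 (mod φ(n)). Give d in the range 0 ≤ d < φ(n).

71

φ(n) = (p−1)(q−1) = 10·78 = 780.
Need d with 11·d ≡ 1 (mod 780). Apply the extended Euclidean algorithm:
780 = 70×11 + 10
11 = 1×10 + 1
10 = 10×1 + 0
Back-substitute:
1 = 11 − 10
1 = −780 + 71·11
So 11·71 ≡ 1 (mod 780), hence d = 71.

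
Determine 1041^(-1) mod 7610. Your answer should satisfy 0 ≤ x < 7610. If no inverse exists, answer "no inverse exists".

3911

gcd(7610, 1041) by repeated division:
7610 = 7*1041 + 323
1041 = 3*323 + 72
323 = 4*72 + 35
72 = 2*35 + 2
35 = 17*2 + 1
2 = 2*1 + 0
The gcd is 1. Working backward:
1 = 35 − 17·2
1 = −17·72 + 35·35
1 = 35·323 − 157·72
1 = −157·1041 + 506·323
1 = 506·7610 − 3699·1041
Hence 1041⁻¹ ≡ -3699 ≡ 3911 (mod 7610).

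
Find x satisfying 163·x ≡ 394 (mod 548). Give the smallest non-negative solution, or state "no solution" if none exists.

110

First find gcd(163, 548):
548 = 3·163 + 59
163 = 2·59 + 45
59 = 1·45 + 14
45 = 3·14 + 3
14 = 4·3 + 2
3 = 1·2 + 1
2 = 2·1 + 0
gcd = 1, so a unique solution mod 548 exists.
Back-substitute for the Bézout coefficients:
1 = 3 − 2
1 = −14 + 5·3
1 = 5·45 − 16·14
1 = −16·59 + 21·45
1 = 21·163 − 58·59
1 = −58·548 + 195·163
So 163·(195) ≡ 1 (mod 548), giving 163⁻¹ ≡ 195.
x ≡ 163⁻¹·394 ≡ 195·394 ≡ 110 (mod 548).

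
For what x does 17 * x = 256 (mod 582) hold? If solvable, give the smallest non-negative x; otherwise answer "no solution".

152

First find gcd(17, 582):
582 = 34·17 + 4
17 = 4·4 + 1
4 = 4·1 + 0
gcd = 1, so a unique solution mod 582 exists.
Back-substitute for the Bézout coefficients:
1 = 17 − 4·4
1 = −4·582 + 137·17
So 17·(137) ≡ 1 (mod 582), giving 17⁻¹ ≡ 137.
x ≡ 17⁻¹·256 ≡ 137·256 ≡ 152 (mod 582).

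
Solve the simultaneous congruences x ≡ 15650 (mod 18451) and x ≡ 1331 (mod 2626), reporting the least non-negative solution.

2506535

Write x = 15650 + 18451·k. Then 18451·k ≡ 1331 − 15650 ≡ 1437 (mod 2626).
Need 18451⁻¹ mod 2626. Extended Euclid on (2626, 69):
2626 = 38*69 + 4
69 = 17*4 + 1
4 = 4*1 + 0
Back-substitute:
1 = 69 − 17·4
1 = −17·2626 + 647·69
18451⁻¹ ≡ 647 (mod 2626), so k ≡ 647·1437 ≡ 135 (mod 2626).
x = 15650 + 18451·135 = 2506535.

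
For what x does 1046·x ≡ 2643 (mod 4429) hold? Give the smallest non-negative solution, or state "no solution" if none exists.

2090

First find gcd(1046, 4429):
4429 = 4·1046 + 245
1046 = 4·245 + 66
245 = 3·66 + 47
66 = 1·47 + 19
47 = 2·19 + 9
19 = 2·9 + 1
9 = 9·1 + 0
gcd = 1, so a unique solution mod 4429 exists.
Back-substitute for the Bézout coefficients:
1 = 19 − 2·9
1 = −2·47 + 5·19
1 = 5·66 − 7·47
1 = −7·245 + 26·66
1 = 26·1046 − 111·245
1 = −111·4429 + 470·1046
So 1046·(470) ≡ 1 (mod 4429), giving 1046⁻¹ ≡ 470.
x ≡ 1046⁻¹·2643 ≡ 470·2643 ≡ 2090 (mod 4429).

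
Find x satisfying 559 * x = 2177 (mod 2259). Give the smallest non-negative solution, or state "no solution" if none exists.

800

First find gcd(559, 2259):
2259 = 4*559 + 23
559 = 24*23 + 7
23 = 3*7 + 2
7 = 3*2 + 1
2 = 2*1 + 0
gcd = 1, so a unique solution mod 2259 exists.
Back-substitute for the Bézout coefficients:
1 = 7 − 3·2
1 = −3·23 + 10·7
1 = 10·559 − 243·23
1 = −243·2259 + 982·559
So 559·(982) ≡ 1 (mod 2259), giving 559⁻¹ ≡ 982.
x ≡ 559⁻¹·2177 ≡ 982·2177 ≡ 800 (mod 2259).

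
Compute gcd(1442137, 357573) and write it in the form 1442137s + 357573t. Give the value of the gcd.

Euclidean algorithm:
1442137 = 4×357573 + 11845
357573 = 30×11845 + 2223
11845 = 5×2223 + 730
2223 = 3×730 + 33
730 = 22×33 + 4
33 = 8×4 + 1
4 = 4×1 + 0
gcd(1442137, 357573) = 1.
Back-substituting:
1 = 33 − 8·4
1 = −8·730 + 177·33
1 = 177·2223 − 539·730
1 = −539·11845 + 2872·2223
1 = 2872·357573 − 86699·11845
1 = −86699·1442137 + 349668·357573
So 1 = (-86699)·1442137 + (349668)·357573.

1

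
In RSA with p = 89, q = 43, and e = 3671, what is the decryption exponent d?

887

φ(n) = (p−1)(q−1) = 88·42 = 3696.
Need d with 3671·d ≡ 1 (mod 3696). Apply the extended Euclidean algorithm:
3696 = 1·3671 + 25
3671 = 146·25 + 21
25 = 1·21 + 4
21 = 5·4 + 1
4 = 4·1 + 0
Back-substitute:
1 = 21 − 5·4
1 = −5·25 + 6·21
1 = 6·3671 − 881·25
1 = −881·3696 + 887·3671
So 3671·887 ≡ 1 (mod 3696), hence d = 887.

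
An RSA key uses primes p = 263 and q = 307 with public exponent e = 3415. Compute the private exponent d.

φ(n) = (p−1)(q−1) = 262·306 = 80172.
Need d with 3415·d ≡ 1 (mod 80172). Apply the extended Euclidean algorithm:
80172 = 23·3415 + 1627
3415 = 2·1627 + 161
1627 = 10·161 + 17
161 = 9·17 + 8
17 = 2·8 + 1
8 = 8·1 + 0
Back-substitute:
1 = 17 − 2·8
1 = −2·161 + 19·17
1 = 19·1627 − 192·161
1 = −192·3415 + 403·1627
1 = 403·80172 − 9461·3415
So 3415·(-9461) ≡ 1 (mod 80172), hence d ≡ -9461 ≡ 70711 (mod 80172).

70711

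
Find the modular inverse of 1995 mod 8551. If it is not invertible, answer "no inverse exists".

4882

gcd(8551, 1995) by repeated division:
8551 = 4×1995 + 571
1995 = 3×571 + 282
571 = 2×282 + 7
282 = 40×7 + 2
7 = 3×2 + 1
2 = 2×1 + 0
gcd = 1, so the inverse exists. Back-substitute:
1 = 7 − 3·2
1 = −3·282 + 121·7
1 = 121·571 − 245·282
1 = −245·1995 + 856·571
1 = 856·8551 − 3669·1995
So 1995·(-3669) ≡ 1 (mod 8551), and -3669 ≡ 4882 (mod 8551).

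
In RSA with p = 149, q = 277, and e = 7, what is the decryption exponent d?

φ(n) = (p−1)(q−1) = 148·276 = 40848.
Need d with 7·d ≡ 1 (mod 40848). Apply the extended Euclidean algorithm:
40848 = 5835×7 + 3
7 = 2×3 + 1
3 = 3×1 + 0
Back-substitute:
1 = 7 − 2·3
1 = −2·40848 + 11671·7
So 7·11671 ≡ 1 (mod 40848), hence d = 11671.

11671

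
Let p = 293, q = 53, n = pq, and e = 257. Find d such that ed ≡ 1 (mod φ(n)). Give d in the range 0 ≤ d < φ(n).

12289

φ(n) = (p−1)(q−1) = 292·52 = 15184.
Need d with 257·d ≡ 1 (mod 15184). Apply the extended Euclidean algorithm:
15184 = 59×257 + 21
257 = 12×21 + 5
21 = 4×5 + 1
5 = 5×1 + 0
Back-substitute:
1 = 21 − 4·5
1 = −4·257 + 49·21
1 = 49·15184 − 2895·257
So 257·(-2895) ≡ 1 (mod 15184), hence d ≡ -2895 ≡ 12289 (mod 15184).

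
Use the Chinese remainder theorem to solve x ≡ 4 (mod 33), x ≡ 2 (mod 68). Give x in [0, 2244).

70

Write x = 4 + 33·k. Then 33·k ≡ 2 − 4 ≡ 66 (mod 68).
Need 33⁻¹ mod 68. Extended Euclid on (68, 33):
68 = 2×33 + 2
33 = 16×2 + 1
2 = 2×1 + 0
Back-substitute:
1 = 33 − 16·2
1 = −16·68 + 33·33
33⁻¹ ≡ 33 (mod 68), so k ≡ 33·66 ≡ 2 (mod 68).
x = 4 + 33·2 = 70.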